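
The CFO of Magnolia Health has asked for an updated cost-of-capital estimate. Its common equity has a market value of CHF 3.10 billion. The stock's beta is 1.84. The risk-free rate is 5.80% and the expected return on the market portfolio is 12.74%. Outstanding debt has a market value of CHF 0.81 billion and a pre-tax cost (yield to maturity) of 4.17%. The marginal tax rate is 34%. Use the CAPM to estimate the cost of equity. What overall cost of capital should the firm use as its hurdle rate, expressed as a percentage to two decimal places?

Market risk premium = 12.74% − 5.8% = 6.94%.
Cost of equity via CAPM: Re = 5.8% + 1.84 × 6.94% = 18.5696%.
Total capital V = 3.1 + 0.81 = 3.91.
Equity: weight = 3.1/3.91 = 0.7928; cost = 18.5696%.
Debt: weight = 0.81/3.91 = 0.2072; after-tax cost = 4.17% × (1 − 34%) = 2.7522%.
WACC = 0.7928 × 18.5696% + 0.2072 × 2.7522% = 15.2928%.

15.29%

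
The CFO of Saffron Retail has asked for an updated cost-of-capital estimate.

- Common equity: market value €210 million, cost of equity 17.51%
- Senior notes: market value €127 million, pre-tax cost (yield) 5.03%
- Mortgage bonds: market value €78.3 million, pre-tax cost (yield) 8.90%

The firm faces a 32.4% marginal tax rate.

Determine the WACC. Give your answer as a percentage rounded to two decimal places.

Total capital V = 210 + 127 + 78.3 = 415.3.
Equity: weight = 210/415.3 = 0.5057; cost = 17.51%.
Senior notes: weight = 127/415.3 = 0.3058; after-tax cost = 5.03% × (1 − 32.4%) = 3.4003%.
Mortgage bonds: weight = 78.3/415.3 = 0.1885; after-tax cost = 8.9% × (1 − 32.4%) = 6.0164%.
WACC = 0.5057 × 17.5100% + 0.3058 × 3.4003% + 0.1885 × 6.0164% = 11.0282%.

11.03%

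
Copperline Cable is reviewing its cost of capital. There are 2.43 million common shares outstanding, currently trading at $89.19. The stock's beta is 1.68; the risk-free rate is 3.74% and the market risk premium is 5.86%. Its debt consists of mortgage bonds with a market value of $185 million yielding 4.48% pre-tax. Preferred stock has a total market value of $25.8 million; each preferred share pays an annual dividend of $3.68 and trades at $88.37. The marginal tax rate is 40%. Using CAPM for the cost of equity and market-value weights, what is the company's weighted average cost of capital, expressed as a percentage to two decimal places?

8.30%

Cost of equity via CAPM: Re = 3.74% + 1.68 × 5.86% = 13.5848%.
Cost of preferred: Rp = 3.68 / 88.37 = 4.1643%.
Market value of equity E = 89.19 × 2.43m = 216.7317m.
Total capital V = 216.7317 + 25.8 + 185 = 427.5317.
Equity: weight = 216.7317/427.5317 = 0.5069; cost = 13.5848%.
Preferred: weight = 25.8/427.5317 = 0.0603; cost = 4.1643%.
Mortgage bonds: weight = 185/427.5317 = 0.4327; after-tax cost = 4.48% × (1 − 40%) = 2.6880%.
WACC = 0.5069 × 13.5848% + 0.0603 × 4.1643% + 0.4327 × 2.6880% = 8.3011%.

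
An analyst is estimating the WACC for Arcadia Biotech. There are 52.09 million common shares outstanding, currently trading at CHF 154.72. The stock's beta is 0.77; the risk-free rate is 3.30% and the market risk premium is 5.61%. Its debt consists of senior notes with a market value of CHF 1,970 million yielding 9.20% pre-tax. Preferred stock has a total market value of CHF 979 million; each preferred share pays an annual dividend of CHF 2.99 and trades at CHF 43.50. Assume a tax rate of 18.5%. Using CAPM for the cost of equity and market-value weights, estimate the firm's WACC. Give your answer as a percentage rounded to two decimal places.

7.53%

Cost of equity via CAPM: Re = 3.3% + 0.77 × 5.61% = 7.6197%.
Cost of preferred: Rp = 2.99 / 43.5 = 6.8736%.
Market value of equity E = 154.72 × 52.09m = 8059.3648m.
Total capital V = 8059.3648 + 979 + 1970 = 11008.3648.
Equity: weight = 8059.3648/11008.3648 = 0.7321; cost = 7.6197%.
Preferred: weight = 979/11008.3648 = 0.0889; cost = 6.8736%.
Senior notes: weight = 1970/11008.3648 = 0.1790; after-tax cost = 9.2% × (1 − 18.5%) = 7.4980%.
WACC = 0.7321 × 7.6197% + 0.0889 × 6.8736% + 0.1790 × 7.4980% = 7.5316%.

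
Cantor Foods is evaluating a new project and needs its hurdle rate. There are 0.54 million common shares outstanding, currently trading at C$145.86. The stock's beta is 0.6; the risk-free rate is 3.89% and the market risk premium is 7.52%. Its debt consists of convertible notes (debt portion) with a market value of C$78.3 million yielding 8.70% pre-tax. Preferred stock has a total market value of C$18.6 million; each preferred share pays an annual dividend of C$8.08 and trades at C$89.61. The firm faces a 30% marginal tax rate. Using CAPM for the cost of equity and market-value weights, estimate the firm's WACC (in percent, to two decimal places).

7.44%

Cost of equity via CAPM: Re = 3.89% + 0.6 × 7.52% = 8.4020%.
Cost of preferred: Rp = 8.08 / 89.61 = 9.0169%.
Market value of equity E = 145.86 × 0.54m = 78.7644m.
Total capital V = 78.7644 + 18.6 + 78.3 = 175.6644.
Equity: weight = 78.7644/175.6644 = 0.4484; cost = 8.402%.
Preferred: weight = 18.6/175.6644 = 0.1059; cost = 9.0169%.
Convertible notes (debt portion): weight = 78.3/175.6644 = 0.4457; after-tax cost = 8.7% × (1 − 30%) = 6.0900%.
WACC = 0.4484 × 8.4020% + 0.1059 × 9.0169% + 0.4457 × 6.0900% = 7.4366%.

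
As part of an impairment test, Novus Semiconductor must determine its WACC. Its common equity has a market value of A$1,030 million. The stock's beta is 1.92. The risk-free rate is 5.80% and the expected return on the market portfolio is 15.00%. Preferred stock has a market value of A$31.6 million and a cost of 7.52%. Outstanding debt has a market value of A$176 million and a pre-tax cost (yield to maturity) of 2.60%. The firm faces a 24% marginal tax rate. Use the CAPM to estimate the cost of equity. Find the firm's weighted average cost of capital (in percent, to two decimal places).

20.00%

Market risk premium = 15.0% − 5.8% = 9.2%.
Cost of equity via CAPM: Re = 5.8% + 1.92 × 9.2% = 23.4640%.
Total capital V = 1030 + 31.6 + 176 = 1237.6.
Equity: weight = 1030/1237.6 = 0.8323; cost = 23.464%.
Preferred: weight = 31.6/1237.6 = 0.0255; cost = 7.52%.
Debt: weight = 176/1237.6 = 0.1422; after-tax cost = 2.6% × (1 − 24%) = 1.9760%.
WACC = 0.8323 × 23.4640% + 0.0255 × 7.5200% + 0.1422 × 1.9760% = 20.0011%.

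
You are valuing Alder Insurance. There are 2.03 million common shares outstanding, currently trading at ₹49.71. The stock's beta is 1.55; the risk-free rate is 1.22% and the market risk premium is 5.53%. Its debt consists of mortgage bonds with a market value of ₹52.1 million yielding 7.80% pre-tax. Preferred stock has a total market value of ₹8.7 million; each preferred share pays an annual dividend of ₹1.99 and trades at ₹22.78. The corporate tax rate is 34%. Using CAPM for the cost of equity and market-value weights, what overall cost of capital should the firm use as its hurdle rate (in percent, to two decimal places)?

Cost of equity via CAPM: Re = 1.22% + 1.55 × 5.53% = 9.7915%.
Cost of preferred: Rp = 1.99 / 22.78 = 8.7357%.
Market value of equity E = 49.71 × 2.03m = 100.9113m.
Total capital V = 100.9113 + 8.7 + 52.1 = 161.7113.
Equity: weight = 100.9113/161.7113 = 0.6240; cost = 9.7915%.
Preferred: weight = 8.7/161.7113 = 0.0538; cost = 8.7357%.
Mortgage bonds: weight = 52.1/161.7113 = 0.3222; after-tax cost = 7.8% × (1 − 34%) = 5.1480%.
WACC = 0.6240 × 9.7915% + 0.0538 × 8.7357% + 0.3222 × 5.1480% = 8.2387%.

8.24%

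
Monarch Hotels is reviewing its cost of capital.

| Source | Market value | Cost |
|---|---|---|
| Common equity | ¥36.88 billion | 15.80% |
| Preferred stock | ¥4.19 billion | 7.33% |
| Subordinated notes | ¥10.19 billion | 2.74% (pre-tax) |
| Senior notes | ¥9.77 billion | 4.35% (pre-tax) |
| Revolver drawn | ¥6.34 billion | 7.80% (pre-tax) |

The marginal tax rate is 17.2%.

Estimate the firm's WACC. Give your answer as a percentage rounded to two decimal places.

Total capital V = 36.88 + 4.19 + 10.19 + 9.77 + 6.34 = 67.37.
Equity: weight = 36.88/67.37 = 0.5474; cost = 15.8%.
Preferred: weight = 4.19/67.37 = 0.0622; cost = 7.33%.
Subordinated notes: weight = 10.19/67.37 = 0.1513; after-tax cost = 2.74% × (1 − 17.2%) = 2.2687%.
Senior notes: weight = 9.77/67.37 = 0.1450; after-tax cost = 4.35% × (1 − 17.2%) = 3.6018%.
Revolver drawn: weight = 6.34/67.37 = 0.0941; after-tax cost = 7.8% × (1 − 17.2%) = 6.4584%.
WACC = 0.5474 × 15.8000% + 0.0622 × 7.3300% + 0.1513 × 2.2687% + 0.1450 × 3.6018% + 0.0941 × 6.4584% = 10.5785%.

10.58%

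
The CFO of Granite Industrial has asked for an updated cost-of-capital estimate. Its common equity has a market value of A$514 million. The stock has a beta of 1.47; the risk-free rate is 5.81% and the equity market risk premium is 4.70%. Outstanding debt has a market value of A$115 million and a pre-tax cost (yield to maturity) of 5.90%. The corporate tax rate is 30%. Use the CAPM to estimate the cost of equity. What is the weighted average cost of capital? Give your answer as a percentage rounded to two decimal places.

Cost of equity via CAPM: Re = 5.81% + 1.47 × 4.7% = 12.7190%.
Total capital V = 514 + 115 = 629.
Equity: weight = 514/629 = 0.8172; cost = 12.719%.
Debt: weight = 115/629 = 0.1828; after-tax cost = 5.9% × (1 − 30%) = 4.1300%.
WACC = 0.8172 × 12.7190% + 0.1828 × 4.1300% = 11.1487%.

11.15%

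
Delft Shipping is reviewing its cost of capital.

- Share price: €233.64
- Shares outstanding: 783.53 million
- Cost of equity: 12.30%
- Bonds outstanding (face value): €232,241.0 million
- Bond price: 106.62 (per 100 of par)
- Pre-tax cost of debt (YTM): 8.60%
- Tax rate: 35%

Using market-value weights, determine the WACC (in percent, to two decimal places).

Market value of equity E = 233.64 × 783.53m = 183063.9492m. Market value of debt D = 232241m × 106.62/100 = 247615.3542m.
Total capital V = 183063.9492 + 247615.3542 = 430679.3034.
Equity: weight = 183063.9492/430679.3034 = 0.4251; cost = 12.3%.
Bonds outstanding: weight = 247615.3542/430679.3034 = 0.5749; after-tax cost = 8.6% × (1 − 35%) = 5.5900%.
WACC = 0.4251 × 12.3000% + 0.5749 × 5.5900% = 8.4421%.

8.44%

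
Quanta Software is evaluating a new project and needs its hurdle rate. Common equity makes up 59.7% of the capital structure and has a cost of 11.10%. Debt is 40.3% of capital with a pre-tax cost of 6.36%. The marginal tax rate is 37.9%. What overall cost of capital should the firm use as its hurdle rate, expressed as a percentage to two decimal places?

After-tax cost of debt = 6.36% × (1 − 37.9%) = 3.9496%.
WACC = 0.597 × 11.1000% + 0.403 × 3.9496% = 8.2184%.

8.22%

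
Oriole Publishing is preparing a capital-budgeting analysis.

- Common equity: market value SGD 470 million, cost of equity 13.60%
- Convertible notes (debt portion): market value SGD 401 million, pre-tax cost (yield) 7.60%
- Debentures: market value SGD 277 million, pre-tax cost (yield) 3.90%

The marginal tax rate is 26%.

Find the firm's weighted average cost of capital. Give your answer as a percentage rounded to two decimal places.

Total capital V = 470 + 401 + 277 = 1148.
Equity: weight = 470/1148 = 0.4094; cost = 13.6%.
Convertible notes (debt portion): weight = 401/1148 = 0.3493; after-tax cost = 7.6% × (1 − 26%) = 5.6240%.
Debentures: weight = 277/1148 = 0.2413; after-tax cost = 3.9% × (1 − 26%) = 2.8860%.
WACC = 0.4094 × 13.6000% + 0.3493 × 5.6240% + 0.2413 × 2.8860% = 8.2288%.

8.23%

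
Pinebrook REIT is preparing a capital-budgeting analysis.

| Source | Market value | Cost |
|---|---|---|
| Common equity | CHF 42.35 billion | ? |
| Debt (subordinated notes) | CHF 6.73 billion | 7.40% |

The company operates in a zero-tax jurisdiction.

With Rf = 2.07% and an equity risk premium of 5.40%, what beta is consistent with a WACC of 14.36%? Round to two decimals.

Total capital V = 42.35 + 6.73 = 49.08.
Equity weight = 42.35/49.08 = 0.8629.
Subordinated notes weight = 6.73/49.08 = 0.1371.
Debt contribution = 0.1371 × 7.4% × (1 − 0%) = 1.0147%.
Required equity contribution = 14.36% − 1.0147% = 13.3453%  ⇒  Re = 15.4660%.
CAPM: 15.4660% = 2.07% + β × 5.4%  ⇒  β = 2.4807.

2.48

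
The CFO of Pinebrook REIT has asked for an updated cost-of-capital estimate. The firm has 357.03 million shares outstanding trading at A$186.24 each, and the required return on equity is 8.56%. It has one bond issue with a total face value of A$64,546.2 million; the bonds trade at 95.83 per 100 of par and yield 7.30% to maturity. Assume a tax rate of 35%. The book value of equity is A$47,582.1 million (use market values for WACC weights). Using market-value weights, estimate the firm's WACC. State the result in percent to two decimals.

6.72%

Market value of equity E = 186.24 × 357.03m = 66493.2672m. Market value of debt D = 64546.2m × 95.83/100 = 61854.62346m.
Total capital V = 66493.2672 + 61854.62346 = 128347.89066.
Equity: weight = 66493.2672/128347.89066 = 0.5181; cost = 8.56%.
Bonds outstanding: weight = 61854.62346/128347.89066 = 0.4819; after-tax cost = 7.3% × (1 − 35%) = 4.7450%.
WACC = 0.5181 × 8.5600% + 0.4819 × 4.7450% = 6.7214%.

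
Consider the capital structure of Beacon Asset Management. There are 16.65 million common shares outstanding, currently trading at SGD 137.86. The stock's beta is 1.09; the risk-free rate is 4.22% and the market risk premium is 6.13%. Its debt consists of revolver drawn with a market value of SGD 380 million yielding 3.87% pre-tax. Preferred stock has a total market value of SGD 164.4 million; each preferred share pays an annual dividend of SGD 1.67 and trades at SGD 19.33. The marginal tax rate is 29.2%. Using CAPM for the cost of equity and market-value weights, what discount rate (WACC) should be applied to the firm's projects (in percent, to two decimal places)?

Cost of equity via CAPM: Re = 4.22% + 1.09 × 6.13% = 10.9017%.
Cost of preferred: Rp = 1.67 / 19.33 = 8.6394%.
Market value of equity E = 137.86 × 16.65m = 2295.369m.
Total capital V = 2295.369 + 164.4 + 380 = 2839.769.
Equity: weight = 2295.369/2839.769 = 0.8083; cost = 10.9017%.
Preferred: weight = 164.4/2839.769 = 0.0579; cost = 8.6394%.
Revolver drawn: weight = 380/2839.769 = 0.1338; after-tax cost = 3.87% × (1 − 29.2%) = 2.7400%.
WACC = 0.8083 × 10.9017% + 0.0579 × 8.6394% + 0.1338 × 2.7400% = 9.6786%.

9.68%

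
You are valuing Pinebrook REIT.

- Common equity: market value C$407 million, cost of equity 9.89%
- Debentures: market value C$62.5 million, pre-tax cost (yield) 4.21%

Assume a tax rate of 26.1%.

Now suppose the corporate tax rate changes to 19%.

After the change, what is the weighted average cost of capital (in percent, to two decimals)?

9.03%

After the change:
Total capital V = 407 + 62.5 = 469.5.
Equity: weight = 407/469.5 = 0.8669; cost = 9.89%.
Debentures: weight = 62.5/469.5 = 0.1331; after-tax cost = 4.21% × (1 − 19%) = 3.4101%.
WACC = 0.8669 × 9.8900% + 0.1331 × 3.4101% = 9.0274%.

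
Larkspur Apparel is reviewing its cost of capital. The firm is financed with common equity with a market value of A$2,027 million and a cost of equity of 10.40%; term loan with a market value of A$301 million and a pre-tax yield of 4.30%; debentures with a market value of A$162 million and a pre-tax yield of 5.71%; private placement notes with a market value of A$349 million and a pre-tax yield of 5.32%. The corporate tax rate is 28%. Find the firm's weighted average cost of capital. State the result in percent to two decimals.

8.46%

Total capital V = 2027 + 301 + 162 + 349 = 2839.
Equity: weight = 2027/2839 = 0.7140; cost = 10.4%.
Term loan: weight = 301/2839 = 0.1060; after-tax cost = 4.3% × (1 − 28%) = 3.0960%.
Debentures: weight = 162/2839 = 0.0571; after-tax cost = 5.71% × (1 − 28%) = 4.1112%.
Private placement notes: weight = 349/2839 = 0.1229; after-tax cost = 5.32% × (1 − 28%) = 3.8304%.
WACC = 0.7140 × 10.4000% + 0.1060 × 3.0960% + 0.0571 × 4.1112% + 0.1229 × 3.8304% = 8.4591%.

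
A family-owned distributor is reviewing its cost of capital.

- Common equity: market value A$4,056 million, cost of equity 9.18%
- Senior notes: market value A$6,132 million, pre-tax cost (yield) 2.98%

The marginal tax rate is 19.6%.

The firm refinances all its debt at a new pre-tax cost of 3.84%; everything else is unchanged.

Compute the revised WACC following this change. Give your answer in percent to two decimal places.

After the change:
Total capital V = 4056 + 6132 = 10188.
Equity: weight = 4056/10188 = 0.3981; cost = 9.18%.
Senior notes: weight = 6132/10188 = 0.6019; after-tax cost = 3.84% × (1 − 19.6%) = 3.0874%.
WACC = 0.3981 × 9.1800% + 0.6019 × 3.0874% = 5.5129%.

5.51%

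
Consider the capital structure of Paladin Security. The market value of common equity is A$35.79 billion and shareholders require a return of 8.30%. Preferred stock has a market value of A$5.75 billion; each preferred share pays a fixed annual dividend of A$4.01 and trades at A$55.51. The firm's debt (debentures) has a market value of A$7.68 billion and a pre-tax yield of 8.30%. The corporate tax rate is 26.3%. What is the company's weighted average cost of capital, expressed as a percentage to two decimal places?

7.83%

Cost of preferred: Rp = 4.01 / 55.51 = 7.2239%.
Total capital V = 35.79 + 5.75 + 7.68 = 49.22.
Equity: weight = 35.79/49.22 = 0.7271; cost = 8.3%.
Preferred: weight = 5.75/49.22 = 0.1168; cost = 7.2239%.
Debentures: weight = 7.68/49.22 = 0.1560; after-tax cost = 8.3% × (1 − 26.3%) = 6.1171%.
WACC = 0.7271 × 8.3000% + 0.1168 × 7.2239% + 0.1560 × 6.1171% = 7.8337%.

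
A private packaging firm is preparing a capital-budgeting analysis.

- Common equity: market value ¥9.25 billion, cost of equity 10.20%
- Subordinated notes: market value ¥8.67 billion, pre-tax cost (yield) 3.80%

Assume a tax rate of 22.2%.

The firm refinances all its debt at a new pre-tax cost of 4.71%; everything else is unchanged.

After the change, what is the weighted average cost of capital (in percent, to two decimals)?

7.04%

After the change:
Total capital V = 9.25 + 8.67 = 17.92.
Equity: weight = 9.25/17.92 = 0.5162; cost = 10.2%.
Subordinated notes: weight = 8.67/17.92 = 0.4838; after-tax cost = 4.71% × (1 − 22.2%) = 3.6644%.
WACC = 0.5162 × 10.2000% + 0.4838 × 3.6644% = 7.0380%.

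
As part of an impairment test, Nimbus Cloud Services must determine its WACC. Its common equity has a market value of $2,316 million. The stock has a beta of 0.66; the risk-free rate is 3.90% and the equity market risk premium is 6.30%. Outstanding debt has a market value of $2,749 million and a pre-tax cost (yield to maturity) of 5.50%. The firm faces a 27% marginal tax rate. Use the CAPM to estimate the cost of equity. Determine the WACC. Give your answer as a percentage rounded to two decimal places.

Cost of equity via CAPM: Re = 3.9% + 0.66 × 6.3% = 8.0580%.
Total capital V = 2316 + 2749 = 5065.
Equity: weight = 2316/5065 = 0.4573; cost = 8.058%.
Debt: weight = 2749/5065 = 0.5427; after-tax cost = 5.5% × (1 − 27%) = 4.0150%.
WACC = 0.4573 × 8.0580% + 0.5427 × 4.0150% = 5.8637%.

5.86%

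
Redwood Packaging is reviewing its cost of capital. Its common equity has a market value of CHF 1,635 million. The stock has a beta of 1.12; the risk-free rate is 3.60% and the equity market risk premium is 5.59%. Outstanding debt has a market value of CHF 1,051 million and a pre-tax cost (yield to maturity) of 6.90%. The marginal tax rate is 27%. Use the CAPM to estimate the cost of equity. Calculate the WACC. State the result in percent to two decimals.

7.97%

Cost of equity via CAPM: Re = 3.6% + 1.12 × 5.59% = 9.8608%.
Total capital V = 1635 + 1051 = 2686.
Equity: weight = 1635/2686 = 0.6087; cost = 9.8608%.
Debt: weight = 1051/2686 = 0.3913; after-tax cost = 6.9% × (1 − 27%) = 5.0370%.
WACC = 0.6087 × 9.8608% + 0.3913 × 5.0370% = 7.9733%.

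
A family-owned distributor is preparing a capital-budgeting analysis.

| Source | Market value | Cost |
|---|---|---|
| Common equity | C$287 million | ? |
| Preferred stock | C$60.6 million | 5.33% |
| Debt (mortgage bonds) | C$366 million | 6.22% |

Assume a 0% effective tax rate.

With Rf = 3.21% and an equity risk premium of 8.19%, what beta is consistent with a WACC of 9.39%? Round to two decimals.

Total capital V = 287 + 60.6 + 366 = 713.6.
Equity weight = 287/713.6 = 0.4022.
Preferred weight = 60.6/713.6 = 0.0849.
Mortgage bonds weight = 366/713.6 = 0.5129.
Debt contribution = 0.5129 × 6.22% × (1 − 0%) = 3.1902%.
Preferred contribution = 0.0849 × 5.33% = 0.4526%.
Required equity contribution = 9.39% − 3.6428% = 5.7472%  ⇒  Re = 14.2898%.
CAPM: 14.2898% = 3.21% + β × 8.19%  ⇒  β = 1.3529.

1.35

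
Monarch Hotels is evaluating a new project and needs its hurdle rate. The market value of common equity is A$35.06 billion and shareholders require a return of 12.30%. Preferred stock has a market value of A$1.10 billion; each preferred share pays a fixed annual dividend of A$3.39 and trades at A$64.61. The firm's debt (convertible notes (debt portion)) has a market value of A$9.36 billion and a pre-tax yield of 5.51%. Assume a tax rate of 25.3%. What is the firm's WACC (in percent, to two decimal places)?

10.45%

Cost of preferred: Rp = 3.39 / 64.61 = 5.2469%.
Total capital V = 35.06 + 1.1 + 9.36 = 45.52.
Equity: weight = 35.06/45.52 = 0.7702; cost = 12.3%.
Preferred: weight = 1.1/45.52 = 0.0242; cost = 5.2469%.
Convertible notes (debt portion): weight = 9.36/45.52 = 0.2056; after-tax cost = 5.51% × (1 − 25.3%) = 4.1160%.
WACC = 0.7702 × 12.3000% + 0.0242 × 5.2469% + 0.2056 × 4.1160% = 10.4467%.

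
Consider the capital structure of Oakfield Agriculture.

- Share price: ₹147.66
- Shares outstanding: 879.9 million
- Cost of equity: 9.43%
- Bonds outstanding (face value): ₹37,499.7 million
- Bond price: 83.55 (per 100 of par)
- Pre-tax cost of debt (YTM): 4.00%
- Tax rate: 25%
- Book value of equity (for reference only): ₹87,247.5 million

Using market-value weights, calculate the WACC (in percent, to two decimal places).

8.18%

Market value of equity E = 147.66 × 879.9m = 129926.034m. Market value of debt D = 37499.7m × 83.55/100 = 31330.99935m.
Total capital V = 129926.034 + 31330.99935 = 161257.03335.
Equity: weight = 129926.034/161257.03335 = 0.8057; cost = 9.43%.
Bonds outstanding: weight = 31330.99935/161257.03335 = 0.1943; after-tax cost = 4% × (1 − 25%) = 3.0000%.
WACC = 0.8057 × 9.4300% + 0.1943 × 3.0000% = 8.1807%.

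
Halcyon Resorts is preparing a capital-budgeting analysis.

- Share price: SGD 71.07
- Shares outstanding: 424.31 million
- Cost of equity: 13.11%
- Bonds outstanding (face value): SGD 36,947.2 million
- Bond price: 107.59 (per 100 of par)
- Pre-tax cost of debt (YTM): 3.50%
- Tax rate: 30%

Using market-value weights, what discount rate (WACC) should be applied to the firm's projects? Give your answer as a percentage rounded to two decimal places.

7.05%

Market value of equity E = 71.07 × 424.31m = 30155.7117m. Market value of debt D = 36947.2m × 107.59/100 = 39751.49248m.
Total capital V = 30155.7117 + 39751.49248 = 69907.20418.
Equity: weight = 30155.7117/69907.20418 = 0.4314; cost = 13.11%.
Bonds outstanding: weight = 39751.49248/69907.20418 = 0.5686; after-tax cost = 3.5% × (1 − 30%) = 2.4500%.
WACC = 0.4314 × 13.1100% + 0.5686 × 2.4500% = 7.0484%.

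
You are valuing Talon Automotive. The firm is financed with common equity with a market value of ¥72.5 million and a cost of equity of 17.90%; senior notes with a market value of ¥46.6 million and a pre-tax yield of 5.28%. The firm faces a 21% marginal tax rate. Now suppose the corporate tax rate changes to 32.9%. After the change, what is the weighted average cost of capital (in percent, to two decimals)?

12.28%

After the change:
Total capital V = 72.5 + 46.6 = 119.1.
Equity: weight = 72.5/119.1 = 0.6087; cost = 17.9%.
Senior notes: weight = 46.6/119.1 = 0.3913; after-tax cost = 5.28% × (1 − 32.9%) = 3.5429%.
WACC = 0.6087 × 17.9000% + 0.3913 × 3.5429% = 12.2825%.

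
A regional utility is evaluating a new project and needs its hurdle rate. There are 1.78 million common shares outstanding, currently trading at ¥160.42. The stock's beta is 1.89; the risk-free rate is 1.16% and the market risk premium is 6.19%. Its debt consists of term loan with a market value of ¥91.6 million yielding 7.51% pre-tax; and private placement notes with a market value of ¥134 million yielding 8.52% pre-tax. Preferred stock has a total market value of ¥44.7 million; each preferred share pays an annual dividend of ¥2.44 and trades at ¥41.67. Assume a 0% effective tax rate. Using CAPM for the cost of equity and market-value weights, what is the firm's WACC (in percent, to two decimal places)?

Cost of equity via CAPM: Re = 1.16% + 1.89 × 6.19% = 12.8591%.
Cost of preferred: Rp = 2.44 / 41.67 = 5.8555%.
Market value of equity E = 160.42 × 1.78m = 285.5476m.
Total capital V = 285.5476 + 44.7 + 91.6 + 134 = 555.8476.
Equity: weight = 285.5476/555.8476 = 0.5137; cost = 12.8591%.
Preferred: weight = 44.7/555.8476 = 0.0804; cost = 5.8555%.
Term loan: weight = 91.6/555.8476 = 0.1648; after-tax cost = 7.51% × (1 − 0%) = 7.5100%.
Private placement notes: weight = 134/555.8476 = 0.2411; after-tax cost = 8.52% × (1 − 0%) = 8.5200%.
WACC = 0.5137 × 12.8591% + 0.0804 × 5.8555% + 0.1648 × 7.5100% + 0.2411 × 8.5200% = 10.3683%.

10.37%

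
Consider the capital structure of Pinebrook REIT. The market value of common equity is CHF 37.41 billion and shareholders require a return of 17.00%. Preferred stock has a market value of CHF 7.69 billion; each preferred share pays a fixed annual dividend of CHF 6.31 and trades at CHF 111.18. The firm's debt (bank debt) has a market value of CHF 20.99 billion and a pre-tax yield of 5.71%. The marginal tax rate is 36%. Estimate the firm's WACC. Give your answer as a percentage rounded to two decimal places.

Cost of preferred: Rp = 6.31 / 111.18 = 5.6755%.
Total capital V = 37.41 + 7.69 + 20.99 = 66.09.
Equity: weight = 37.41/66.09 = 0.5660; cost = 17%.
Preferred: weight = 7.69/66.09 = 0.1164; cost = 5.6755%.
Bank debt: weight = 20.99/66.09 = 0.3176; after-tax cost = 5.71% × (1 − 36%) = 3.6544%.
WACC = 0.5660 × 17.0000% + 0.1164 × 5.6755% + 0.3176 × 3.6544% = 11.4438%.

11.44%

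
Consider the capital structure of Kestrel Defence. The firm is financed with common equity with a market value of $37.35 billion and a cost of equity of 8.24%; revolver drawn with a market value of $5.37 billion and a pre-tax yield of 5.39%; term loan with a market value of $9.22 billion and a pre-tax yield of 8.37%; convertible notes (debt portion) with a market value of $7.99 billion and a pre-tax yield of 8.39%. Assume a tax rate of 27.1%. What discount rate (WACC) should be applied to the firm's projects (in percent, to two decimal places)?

Total capital V = 37.35 + 5.37 + 9.22 + 7.99 = 59.93.
Equity: weight = 37.35/59.93 = 0.6232; cost = 8.24%.
Revolver drawn: weight = 5.37/59.93 = 0.0896; after-tax cost = 5.39% × (1 − 27.1%) = 3.9293%.
Term loan: weight = 9.22/59.93 = 0.1538; after-tax cost = 8.37% × (1 − 27.1%) = 6.1017%.
Convertible notes (debt portion): weight = 7.99/59.93 = 0.1333; after-tax cost = 8.39% × (1 − 27.1%) = 6.1163%.
WACC = 0.6232 × 8.2400% + 0.0896 × 3.9293% + 0.1538 × 6.1017% + 0.1333 × 6.1163% = 7.2416%.

7.24%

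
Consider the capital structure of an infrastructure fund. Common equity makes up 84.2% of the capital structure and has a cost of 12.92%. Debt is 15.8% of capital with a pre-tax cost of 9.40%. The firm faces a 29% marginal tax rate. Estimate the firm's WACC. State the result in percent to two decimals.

After-tax cost of debt = 9.4% × (1 − 29%) = 6.6740%.
WACC = 0.842 × 12.9200% + 0.158 × 6.6740% = 11.9331%.

11.93%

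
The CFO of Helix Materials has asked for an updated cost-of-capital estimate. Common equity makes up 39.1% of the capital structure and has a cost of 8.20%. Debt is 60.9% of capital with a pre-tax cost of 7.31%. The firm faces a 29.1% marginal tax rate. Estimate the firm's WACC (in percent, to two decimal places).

6.36%

After-tax cost of debt = 7.31% × (1 − 29.1%) = 5.1828%.
WACC = 0.391 × 8.2000% + 0.609 × 5.1828% = 6.3625%.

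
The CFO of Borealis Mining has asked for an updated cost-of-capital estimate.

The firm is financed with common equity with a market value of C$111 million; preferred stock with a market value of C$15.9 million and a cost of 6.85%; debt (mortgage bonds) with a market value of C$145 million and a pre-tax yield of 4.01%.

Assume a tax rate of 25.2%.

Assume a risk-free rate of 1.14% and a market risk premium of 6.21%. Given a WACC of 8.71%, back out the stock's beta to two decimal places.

Total capital V = 111 + 15.9 + 145 = 271.9.
Equity weight = 111/271.9 = 0.4082.
Preferred weight = 15.9/271.9 = 0.0585.
Mortgage bonds weight = 145/271.9 = 0.5333.
Debt contribution = 0.5333 × 4.01% × (1 − 25.2%) = 1.5996%.
Preferred contribution = 0.0585 × 6.85% = 0.4006%.
Required equity contribution = 8.71% − 2.0001% = 6.7099%  ⇒  Re = 16.4361%.
CAPM: 16.4361% = 1.14% + β × 6.21%  ⇒  β = 2.4631.

2.46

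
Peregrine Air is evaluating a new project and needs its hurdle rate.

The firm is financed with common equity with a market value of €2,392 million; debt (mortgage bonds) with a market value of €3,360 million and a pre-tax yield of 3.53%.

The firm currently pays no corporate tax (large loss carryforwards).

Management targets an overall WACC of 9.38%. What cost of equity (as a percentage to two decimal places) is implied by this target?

Total capital V = 2392 + 3360 = 5752.
Equity weight = 2392/5752 = 0.4159.
Mortgage bonds weight = 3360/5752 = 0.5841.
Debt contribution = 0.5841 × 3.53% × (1 − 0%) = 2.0620%.
Required equity contribution = 9.38% − 2.0620% = 7.3180%.
Re = 7.3180% / 0.4159 = 17.5974%.

17.60%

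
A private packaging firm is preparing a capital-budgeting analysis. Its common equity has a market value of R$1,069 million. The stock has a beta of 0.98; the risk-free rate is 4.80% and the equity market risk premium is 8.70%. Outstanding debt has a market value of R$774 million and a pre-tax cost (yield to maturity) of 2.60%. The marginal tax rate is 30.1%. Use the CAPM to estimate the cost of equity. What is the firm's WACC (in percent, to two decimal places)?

Cost of equity via CAPM: Re = 4.8% + 0.98 × 8.7% = 13.3260%.
Total capital V = 1069 + 774 = 1843.
Equity: weight = 1069/1843 = 0.5800; cost = 13.326%.
Debt: weight = 774/1843 = 0.4200; after-tax cost = 2.6% × (1 − 30.1%) = 1.8174%.
WACC = 0.5800 × 13.3260% + 0.4200 × 1.8174% = 8.4928%.

8.49%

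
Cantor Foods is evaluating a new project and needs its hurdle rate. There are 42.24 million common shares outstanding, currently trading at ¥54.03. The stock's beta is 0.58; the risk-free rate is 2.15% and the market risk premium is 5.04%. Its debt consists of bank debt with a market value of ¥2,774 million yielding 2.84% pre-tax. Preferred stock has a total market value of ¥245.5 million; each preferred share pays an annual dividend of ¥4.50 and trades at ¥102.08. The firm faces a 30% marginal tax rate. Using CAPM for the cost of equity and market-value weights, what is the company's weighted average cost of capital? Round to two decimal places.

3.43%

Cost of equity via CAPM: Re = 2.15% + 0.58 × 5.04% = 5.0732%.
Cost of preferred: Rp = 4.5 / 102.08 = 4.4083%.
Market value of equity E = 54.03 × 42.24m = 2282.2272m.
Total capital V = 2282.2272 + 245.5 + 2774 = 5301.7272.
Equity: weight = 2282.2272/5301.7272 = 0.4305; cost = 5.0732%.
Preferred: weight = 245.5/5301.7272 = 0.0463; cost = 4.4083%.
Bank debt: weight = 2774/5301.7272 = 0.5232; after-tax cost = 2.84% × (1 − 30%) = 1.9880%.
WACC = 0.4305 × 5.0732% + 0.0463 × 4.4083% + 0.5232 × 1.9880% = 3.4282%.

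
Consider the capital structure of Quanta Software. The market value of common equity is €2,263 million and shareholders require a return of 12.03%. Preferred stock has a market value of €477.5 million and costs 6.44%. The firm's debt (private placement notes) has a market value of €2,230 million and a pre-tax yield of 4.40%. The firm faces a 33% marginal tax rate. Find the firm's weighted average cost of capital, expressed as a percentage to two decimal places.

7.42%

Total capital V = 2263 + 477.5 + 2230 = 4970.5.
Equity: weight = 2263/4970.5 = 0.4553; cost = 12.03%.
Preferred: weight = 477.5/4970.5 = 0.0961; cost = 6.44%.
Private placement notes: weight = 2230/4970.5 = 0.4486; after-tax cost = 4.4% × (1 − 33%) = 2.9480%.
WACC = 0.4553 × 12.0300% + 0.0961 × 6.4400% + 0.4486 × 2.9480% = 7.4184%.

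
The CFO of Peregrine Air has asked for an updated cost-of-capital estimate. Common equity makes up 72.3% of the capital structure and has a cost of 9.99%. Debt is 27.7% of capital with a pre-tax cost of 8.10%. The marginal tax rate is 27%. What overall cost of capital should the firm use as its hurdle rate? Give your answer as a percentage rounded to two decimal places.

8.86%

After-tax cost of debt = 8.1% × (1 − 27%) = 5.9130%.
WACC = 0.723 × 9.9900% + 0.277 × 5.9130% = 8.8607%.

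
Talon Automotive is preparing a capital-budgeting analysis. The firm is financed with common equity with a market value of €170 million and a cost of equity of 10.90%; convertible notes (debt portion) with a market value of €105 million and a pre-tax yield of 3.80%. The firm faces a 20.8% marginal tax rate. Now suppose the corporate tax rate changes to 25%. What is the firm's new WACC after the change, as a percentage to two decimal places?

7.83%

After the change:
Total capital V = 170 + 105 = 275.
Equity: weight = 170/275 = 0.6182; cost = 10.9%.
Convertible notes (debt portion): weight = 105/275 = 0.3818; after-tax cost = 3.8% × (1 − 25%) = 2.8500%.
WACC = 0.6182 × 10.9000% + 0.3818 × 2.8500% = 7.8264%.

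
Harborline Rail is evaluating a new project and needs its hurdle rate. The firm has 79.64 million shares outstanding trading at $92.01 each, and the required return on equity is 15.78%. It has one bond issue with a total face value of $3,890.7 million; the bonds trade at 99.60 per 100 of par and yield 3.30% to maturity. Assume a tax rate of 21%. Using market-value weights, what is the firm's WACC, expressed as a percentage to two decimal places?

11.22%

Market value of equity E = 92.01 × 79.64m = 7327.6764m. Market value of debt D = 3890.7m × 99.6/100 = 3875.1372m.
Total capital V = 7327.6764 + 3875.1372 = 11202.8136.
Equity: weight = 7327.6764/11202.8136 = 0.6541; cost = 15.78%.
Bonds outstanding: weight = 3875.1372/11202.8136 = 0.3459; after-tax cost = 3.3% × (1 − 21%) = 2.6070%.
WACC = 0.6541 × 15.7800% + 0.3459 × 2.6070% = 11.2234%.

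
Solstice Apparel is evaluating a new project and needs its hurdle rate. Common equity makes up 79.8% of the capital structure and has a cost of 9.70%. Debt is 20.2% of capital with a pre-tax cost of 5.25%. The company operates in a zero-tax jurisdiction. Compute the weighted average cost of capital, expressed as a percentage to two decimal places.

8.80%

After-tax cost of debt = 5.25% × (1 − 0%) = 5.2500%.
WACC = 0.798 × 9.7000% + 0.202 × 5.2500% = 8.8011%.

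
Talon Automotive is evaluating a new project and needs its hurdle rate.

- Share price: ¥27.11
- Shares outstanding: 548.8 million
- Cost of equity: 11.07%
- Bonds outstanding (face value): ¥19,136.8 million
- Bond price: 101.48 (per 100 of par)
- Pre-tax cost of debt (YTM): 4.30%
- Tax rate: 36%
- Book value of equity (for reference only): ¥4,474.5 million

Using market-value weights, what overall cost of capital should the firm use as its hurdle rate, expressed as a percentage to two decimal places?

6.36%

Market value of equity E = 27.11 × 548.8m = 14877.968m. Market value of debt D = 19136.8m × 101.48/100 = 19420.02464m.
Total capital V = 14877.968 + 19420.02464 = 34297.99264.
Equity: weight = 14877.968/34297.99264 = 0.4338; cost = 11.07%.
Bonds outstanding: weight = 19420.02464/34297.99264 = 0.5662; after-tax cost = 4.3% × (1 − 36%) = 2.7520%.
WACC = 0.4338 × 11.0700% + 0.5662 × 2.7520% = 6.3602%.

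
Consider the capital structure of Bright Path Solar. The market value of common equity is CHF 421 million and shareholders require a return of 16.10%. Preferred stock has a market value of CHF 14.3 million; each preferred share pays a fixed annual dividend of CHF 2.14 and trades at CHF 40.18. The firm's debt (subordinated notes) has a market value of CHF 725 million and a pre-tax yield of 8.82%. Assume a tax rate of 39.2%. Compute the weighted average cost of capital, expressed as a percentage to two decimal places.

9.26%

Cost of preferred: Rp = 2.14 / 40.18 = 5.3260%.
Total capital V = 421 + 14.3 + 725 = 1160.3.
Equity: weight = 421/1160.3 = 0.3628; cost = 16.1%.
Preferred: weight = 14.3/1160.3 = 0.0123; cost = 5.326%.
Subordinated notes: weight = 725/1160.3 = 0.6248; after-tax cost = 8.82% × (1 − 39.2%) = 5.3626%.
WACC = 0.3628 × 16.1000% + 0.0123 × 5.3260% + 0.6248 × 5.3626% = 9.2581%.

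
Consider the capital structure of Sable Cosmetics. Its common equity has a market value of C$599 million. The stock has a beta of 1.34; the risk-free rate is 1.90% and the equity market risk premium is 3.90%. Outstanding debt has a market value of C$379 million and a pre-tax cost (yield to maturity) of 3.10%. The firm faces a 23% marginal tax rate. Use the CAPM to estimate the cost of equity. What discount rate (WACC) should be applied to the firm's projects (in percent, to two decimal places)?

Cost of equity via CAPM: Re = 1.9% + 1.34 × 3.9% = 7.1260%.
Total capital V = 599 + 379 = 978.
Equity: weight = 599/978 = 0.6125; cost = 7.126%.
Debt: weight = 379/978 = 0.3875; after-tax cost = 3.1% × (1 − 23%) = 2.3870%.
WACC = 0.6125 × 7.1260% + 0.3875 × 2.3870% = 5.2895%.

5.29%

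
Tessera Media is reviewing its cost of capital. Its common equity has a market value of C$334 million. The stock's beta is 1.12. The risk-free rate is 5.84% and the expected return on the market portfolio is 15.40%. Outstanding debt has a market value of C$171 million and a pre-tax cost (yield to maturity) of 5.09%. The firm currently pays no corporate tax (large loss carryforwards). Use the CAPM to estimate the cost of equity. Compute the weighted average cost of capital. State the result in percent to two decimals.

12.67%

Market risk premium = 15.4% − 5.84% = 9.56%.
Cost of equity via CAPM: Re = 5.84% + 1.12 × 9.56% = 16.5472%.
Total capital V = 334 + 171 = 505.
Equity: weight = 334/505 = 0.6614; cost = 16.5472%.
Debt: weight = 171/505 = 0.3386; after-tax cost = 5.09% × (1 − 0%) = 5.0900%.
WACC = 0.6614 × 16.5472% + 0.3386 × 5.0900% = 12.6676%.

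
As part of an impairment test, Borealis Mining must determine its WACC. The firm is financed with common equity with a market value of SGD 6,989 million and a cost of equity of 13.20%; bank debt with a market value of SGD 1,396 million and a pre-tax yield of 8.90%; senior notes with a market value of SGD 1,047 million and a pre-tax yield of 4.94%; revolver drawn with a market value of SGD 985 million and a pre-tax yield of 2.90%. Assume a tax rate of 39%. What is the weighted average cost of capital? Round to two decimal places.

Total capital V = 6989 + 1396 + 1047 + 985 = 10417.
Equity: weight = 6989/10417 = 0.6709; cost = 13.2%.
Bank debt: weight = 1396/10417 = 0.1340; after-tax cost = 8.9% × (1 − 39%) = 5.4290%.
Senior notes: weight = 1047/10417 = 0.1005; after-tax cost = 4.94% × (1 − 39%) = 3.0134%.
Revolver drawn: weight = 985/10417 = 0.0946; after-tax cost = 2.9% × (1 − 39%) = 1.7690%.
WACC = 0.6709 × 13.2000% + 0.1340 × 5.4290% + 0.1005 × 3.0134% + 0.0946 × 1.7690% = 10.0539%.

10.05%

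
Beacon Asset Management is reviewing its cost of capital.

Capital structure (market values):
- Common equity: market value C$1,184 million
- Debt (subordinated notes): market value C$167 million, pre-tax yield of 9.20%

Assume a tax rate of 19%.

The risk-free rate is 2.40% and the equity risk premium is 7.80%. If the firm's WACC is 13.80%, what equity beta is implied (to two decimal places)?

Total capital V = 1184 + 167 = 1351.
Equity weight = 1184/1351 = 0.8764.
Subordinated notes weight = 167/1351 = 0.1236.
Debt contribution = 0.1236 × 9.2% × (1 − 19%) = 0.9212%.
Required equity contribution = 13.8% − 0.9212% = 12.8788%  ⇒  Re = 14.6954%.
CAPM: 14.6954% = 2.4% + β × 7.8%  ⇒  β = 1.5763.

1.58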